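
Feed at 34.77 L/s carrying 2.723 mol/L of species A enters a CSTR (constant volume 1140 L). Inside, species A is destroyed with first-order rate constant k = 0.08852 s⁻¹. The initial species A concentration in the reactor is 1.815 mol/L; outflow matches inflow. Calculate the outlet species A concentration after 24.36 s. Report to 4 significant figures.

0.7593 mol/L

Accumulation = in − out − consumed: V dC/dt = Q C_in − Q C − k V C.
This is linear with rate a = Q/V + k = 0.119020 s⁻¹.
C_ss = Q C_in/(Q + kV) = 0.697794 mol/L; C(t) = C_ss + (C₀ − C_ss) e^(−a t).
C(24.36) = 0.697794 + (1.11721)·e^(−0.119020·24.36) = 0.697794 + (1.11721)·0.0550603 = 0.759308 mol/L.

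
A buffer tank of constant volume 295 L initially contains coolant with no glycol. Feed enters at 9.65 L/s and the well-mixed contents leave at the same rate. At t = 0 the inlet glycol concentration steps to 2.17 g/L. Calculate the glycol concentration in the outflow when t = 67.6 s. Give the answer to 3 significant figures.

1.93 g/L

Transient balance on the dissolved component: V dC/dt = Q(C_in − C).
Rewrite as dC/dt + C/τ = C_in/τ, τ = V/Q = 30.570 s.
C approaches C_in exponentially: C(t) = C_in + (C₀ − C_in) e^(−t/τ).
C(67.6) = 2.17 + (0 − 2.17)·e^(−67.6/30.570) = 2.17 + (-2.1700)·0.10956 = 1.9323 g/L.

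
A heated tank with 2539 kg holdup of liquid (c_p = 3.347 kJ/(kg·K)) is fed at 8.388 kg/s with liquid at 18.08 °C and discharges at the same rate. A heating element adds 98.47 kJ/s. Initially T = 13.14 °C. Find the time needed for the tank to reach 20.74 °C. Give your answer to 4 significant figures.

696.0 s

M c_p dT/dt = ṁ c_p (T_in − T) + Q̇.
τ = M/ṁ = 302.694 s; T_ss = T_in + Q̇/(ṁ c_p) = 21.5874 °C.
T(t) = T_ss + (T₀ − T_ss) e^(−t/τ). Set T = 20.74:
e^(−t/τ) = (20.74 − 21.5874)/(13.14 − 21.5874) = 0.100319
t = −302.694 · ln(0.100319) = 696.016 s.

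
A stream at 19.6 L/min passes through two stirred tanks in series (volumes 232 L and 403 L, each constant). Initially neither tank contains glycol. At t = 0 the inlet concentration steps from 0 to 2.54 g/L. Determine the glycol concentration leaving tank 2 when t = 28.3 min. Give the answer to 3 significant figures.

Species balance on tank i: dCᵢ/dt = (Cᵢ₋₁ − Cᵢ)/τᵢ with τᵢ = Vᵢ/Q.
τ₁ = 232/19.6 = 11.837 min; τ₂ = 403/19.6 = 20.561 min.
Solving the cascade with C₁(0)=C₂(0)=0 gives C₂(t) = C_in[1 − (τ₁ e^(−t/τ₁) − τ₂ e^(−t/τ₂))/(τ₁ − τ₂)].
At t = 28.3: e^(−t/τ₁) = 0.091551, e^(−t/τ₂) = 0.25249.
C₂ = 2.54·[1 − (11.837·0.091551 − 20.561·0.25249)/(-8.7245)] = 2.54·0.52916 = 1.3441 g/L.

1.34 g/L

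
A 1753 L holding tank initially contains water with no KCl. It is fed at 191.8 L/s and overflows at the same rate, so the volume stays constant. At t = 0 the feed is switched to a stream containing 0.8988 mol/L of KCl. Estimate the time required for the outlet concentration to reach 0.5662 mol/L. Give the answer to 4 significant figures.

9.086 s

Species balance: V dC/dt = Q(C_in − C) ⇒ τ = V/Q = 9.13973 s.
C(t) = C_in + (C₀ − C_in) e^(−t/τ). Set C = 0.5662 and solve for t:
e^(−t/τ) = (C − C_in)/(C₀ − C_in) = (0.5662 − 0.8988)/(0 − 0.8988) = 0.370049
t = −τ ln(…) = 9.13973 × 0.994120 = 9.08599 s.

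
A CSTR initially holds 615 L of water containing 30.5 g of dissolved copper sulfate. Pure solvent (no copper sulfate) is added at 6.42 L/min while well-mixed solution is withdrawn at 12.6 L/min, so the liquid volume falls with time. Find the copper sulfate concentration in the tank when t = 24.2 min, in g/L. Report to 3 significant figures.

0.0371 g/L

Let m(t) be the amount of copper sulfate. Volume: V(t) = V₀ + (Q_in − Q_out) t = 615 − 6.1800 t; V(24.2) = 465.44 L.
Species balance (pure solvent in): dm/dt = −Q_out · m/V(t).
dm/m = −Q_out dt/(V₀ − 6.1800 t); integrating gives ln(m/m₀) = −(Q_out/(Q_in−Q_out)) ln(V/V₀).
m = m₀ (V₀/V)^(Q_out/(Q_in−Q_out)) = 30.5 × (615/465.44)^(-2.0388) = 17.282 g.
C = m/V = 17.282/465.44 = 0.037129 g/L.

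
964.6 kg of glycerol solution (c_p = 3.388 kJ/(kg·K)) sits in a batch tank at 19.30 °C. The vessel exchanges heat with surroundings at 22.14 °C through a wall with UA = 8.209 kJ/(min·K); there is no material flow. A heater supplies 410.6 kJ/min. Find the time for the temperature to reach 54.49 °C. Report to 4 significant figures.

M c_p dT/dt = −UA(T − T_amb) + Q̇.
τ = M c_p/UA = 398.108 min; T_ss = T_amb + Q̇/UA = 22.14 + 410.6/8.209 = 72.1583 °C.
T(t) = T_ss + (T₀ − T_ss)e^(−t/τ); set T = 54.49:
t = −τ ln[(T − T_ss)/(T₀ − T_ss)] = −398.108 · ln(0.334257) = 436.264 min.

436.3 min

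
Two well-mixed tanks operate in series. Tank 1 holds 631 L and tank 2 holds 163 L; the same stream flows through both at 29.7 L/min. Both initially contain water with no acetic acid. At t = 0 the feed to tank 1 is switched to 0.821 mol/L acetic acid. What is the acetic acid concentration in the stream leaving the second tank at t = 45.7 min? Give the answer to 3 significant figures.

Species balance on tank i: dCᵢ/dt = (Cᵢ₋₁ − Cᵢ)/τᵢ with τᵢ = Vᵢ/Q.
τ₁ = 631/29.7 = 21.246 min; τ₂ = 163/29.7 = 5.4882 min.
Tank 1: C₁ = C_in(1 − e^(−t/τ₁)). Tank 2 (τ₁ ≠ τ₂): C₂ = C_in[1 − (τ₁ e^(−t/τ₁) − τ₂ e^(−t/τ₂))/(τ₁ − τ₂)].
At t = 45.7: e^(−t/τ₁) = 0.11637, e^(−t/τ₂) = 0.00024191.
C₂ = 0.821·[1 − (21.246·0.11637 − 5.4882·0.00024191)/(15.758)] = 0.821·0.84319 = 0.69226 mol/L.

0.692 mol/L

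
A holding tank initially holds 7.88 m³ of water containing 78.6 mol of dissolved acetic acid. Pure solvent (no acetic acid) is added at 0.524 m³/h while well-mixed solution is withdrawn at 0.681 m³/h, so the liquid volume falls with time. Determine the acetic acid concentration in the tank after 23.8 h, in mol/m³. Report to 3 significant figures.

Let m(t) be the amount of acetic acid. Volume: V(t) = V₀ + (Q_in − Q_out) t = 7.88 − 0.15700 t; V(23.8) = 4.1434 m³.
Species balance (pure solvent in): dm/dt = −Q_out · m/V(t).
dm/m = −Q_out dt/(V₀ − 0.15700 t); integrating gives ln(m/m₀) = −(Q_out/(Q_in−Q_out)) ln(V/V₀).
m = m₀ (V₀/V)^(Q_out/(Q_in−Q_out)) = 78.6 × (7.88/4.1434)^(-4.3376) = 4.8362 mol.
C = m/V = 4.8362/4.1434 = 1.1672 mol/m³.

1.17 mol/m³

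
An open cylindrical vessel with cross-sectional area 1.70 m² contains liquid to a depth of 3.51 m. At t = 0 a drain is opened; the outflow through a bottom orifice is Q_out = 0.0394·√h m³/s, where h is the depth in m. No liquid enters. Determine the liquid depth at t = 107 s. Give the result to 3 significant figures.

With no inflow, A dh/dt = −0.0394 √h.
∫ h^(−1/2) dh = −(0.0394/A) ∫ dt, giving 2√h = 2√h₀ − (0.0394/A) t.
√h = √3.51 − 0.0394·107/(2·1.70) = 1.8735 − 1.2399 = 0.63356.
h = 0.63356² = 0.40140 m.

0.401 m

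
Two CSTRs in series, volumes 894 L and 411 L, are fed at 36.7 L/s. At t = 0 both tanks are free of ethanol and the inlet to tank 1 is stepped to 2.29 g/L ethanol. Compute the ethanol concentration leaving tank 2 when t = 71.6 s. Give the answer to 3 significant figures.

2.07 g/L

Each tank obeys Vᵢ dCᵢ/dt = Q(Cᵢ₋₁ − Cᵢ), so τᵢ = Vᵢ/Q.
τ₁ = 894/36.7 = 24.360 s; τ₂ = 411/36.7 = 11.199 s.
Tank 1: C₁ = C_in(1 − e^(−t/τ₁)). Tank 2 (τ₁ ≠ τ₂): C₂ = C_in[1 − (τ₁ e^(−t/τ₁) − τ₂ e^(−t/τ₂))/(τ₁ − τ₂)].
At t = 71.6: e^(−t/τ₁) = 0.052904, e^(−t/τ₂) = 0.0016724.
C₂ = 2.29·[1 − (24.360·0.052904 − 11.199·0.0016724)/(13.161)] = 2.29·0.90350 = 2.0690 g/L.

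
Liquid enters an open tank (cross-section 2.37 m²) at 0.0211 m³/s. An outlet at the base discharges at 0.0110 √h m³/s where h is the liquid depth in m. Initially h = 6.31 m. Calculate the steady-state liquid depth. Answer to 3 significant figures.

Mass balance (ρ constant): A dh/dt = Q_in − 0.0110 √h. At steady state dh/dt = 0:
Q_in = 0.0110 √h_ss ⇒ √h_ss = 0.0211/0.0110 = 1.9182.
h_ss = 1.9182² = 3.6794 m. (Since h₀ = 6.31 m > h_ss, the level will fall toward this value.)

3.68 m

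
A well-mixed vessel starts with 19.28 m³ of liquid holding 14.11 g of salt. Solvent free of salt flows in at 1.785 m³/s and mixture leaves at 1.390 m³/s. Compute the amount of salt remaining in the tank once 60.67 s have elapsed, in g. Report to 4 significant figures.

Total volume: dV/dt = Q_in − Q_out = 0.395000 m³/s, so V(t) = 19.28 + 0.395000 t and V(60.67) = 43.2447 m³.
Solute balance: dm/dt = 0 − Q_out C = −Q_out m/V(t).
dm/m = −Q_out dt/(V₀ + 0.395000 t); integrating gives ln(m/m₀) = −(Q_out/(Q_in−Q_out)) ln(V/V₀).
m = m₀ (V₀/V)^(Q_out/(Q_in−Q_out)) = 14.11 × (19.28/43.2447)^(3.51899) = 0.822199 g.

0.8222 g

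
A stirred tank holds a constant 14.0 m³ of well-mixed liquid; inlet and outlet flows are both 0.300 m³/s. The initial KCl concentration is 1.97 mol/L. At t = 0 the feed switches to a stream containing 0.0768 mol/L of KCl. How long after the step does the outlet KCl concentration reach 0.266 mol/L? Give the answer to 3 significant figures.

107 s

Unsteady species balance (constant V, well mixed): V dC/dt = Q(C_in − C), so τ = V/Q = 46.667 s.
C(t) = C_in + (C₀ − C_in) e^(−t/τ). Set C = 0.266 and solve for t:
e^(−t/τ) = (C − C_in)/(C₀ − C_in) = (0.266 − 0.0768)/(1.97 − 0.0768) = 0.099937
t = −τ ln(…) = 46.667 × 2.3032 = 107.48 s.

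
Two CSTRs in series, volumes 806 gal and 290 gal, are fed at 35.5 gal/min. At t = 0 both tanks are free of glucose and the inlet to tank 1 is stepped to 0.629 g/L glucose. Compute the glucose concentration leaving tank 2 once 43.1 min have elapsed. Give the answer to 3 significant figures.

Time constants: τᵢ = Vᵢ/Q for each well-mixed tank.
τ₁ = 806/35.5 = 22.704 min; τ₂ = 290/35.5 = 8.1690 min.
Tank 1: C₁ = C_in(1 − e^(−t/τ₁)). Tank 2 (τ₁ ≠ τ₂): C₂ = C_in[1 − (τ₁ e^(−t/τ₁) − τ₂ e^(−t/τ₂))/(τ₁ − τ₂)].
At t = 43.1: e^(−t/τ₁) = 0.14982, e^(−t/τ₂) = 0.0051127.
C₂ = 0.629·[1 − (22.704·0.14982 − 8.1690·0.0051127)/(14.535)] = 0.629·0.76885 = 0.48361 g/L.

0.484 g/L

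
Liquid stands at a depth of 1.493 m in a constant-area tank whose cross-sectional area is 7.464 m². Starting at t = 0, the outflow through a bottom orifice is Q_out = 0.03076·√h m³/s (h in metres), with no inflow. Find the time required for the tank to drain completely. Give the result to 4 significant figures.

593.0 s

With no inflow, A dh/dt = −0.03076 √h.
∫ h^(−1/2) dh = −(0.03076/A) ∫ dt, giving 2√h = 2√h₀ − (0.03076/A) t.
Set h = 0: 2√h₀ = (0.03076/A) t_empty ⇒ t_empty = 2A√h₀/0.03076.
t_empty = 2·7.464·√1.493/0.03076 = 14.9280·1.22188/0.03076 = 592.987 s.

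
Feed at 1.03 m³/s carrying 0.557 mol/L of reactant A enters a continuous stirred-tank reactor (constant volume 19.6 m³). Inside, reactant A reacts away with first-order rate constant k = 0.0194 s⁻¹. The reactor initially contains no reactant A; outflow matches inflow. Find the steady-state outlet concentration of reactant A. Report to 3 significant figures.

0.407 mol/L

V dC/dt = Q(C_in − C) − k V C.
At steady state: 0 = Q C_in − (Q + kV) C_ss, so C_ss = Q C_in/(Q + kV).
C_ss = 1.03·0.557/(1.03 + 0.0194·19.6) = 0.57371/1.4102 = 0.40682 mol/L.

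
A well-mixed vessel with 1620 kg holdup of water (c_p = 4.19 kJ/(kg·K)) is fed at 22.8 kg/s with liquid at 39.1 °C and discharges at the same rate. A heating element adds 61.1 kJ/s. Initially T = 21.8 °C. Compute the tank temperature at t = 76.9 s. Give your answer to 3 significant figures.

33.7 °C

M c_p dT/dt = ṁ c_p (T_in − T) + Q̇.
Rearrange: dT/dt = (T_ss − T)/τ with τ = M/ṁ = 71.053 s and T_ss = T_in + Q̇/(ṁ c_p) = 39.740 °C.
Integrating: T(t) = T_ss + (T₀ − T_ss) e^(−t/τ).
T(76.9) = 39.740 + (-17.940)·e^(−76.9/71.053) = 39.740 + (-17.940)·0.33882 = 33.661 °C.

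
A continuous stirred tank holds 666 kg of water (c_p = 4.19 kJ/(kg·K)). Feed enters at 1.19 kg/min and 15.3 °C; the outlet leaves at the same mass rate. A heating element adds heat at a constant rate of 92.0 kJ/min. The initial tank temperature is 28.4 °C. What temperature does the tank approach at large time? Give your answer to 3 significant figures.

Energy balance: M c_p dT/dt = ṁ c_p (T_in − T) + 92.0.
At steady state dT/dt = 0 ⇒ T_ss = T_in + Q̇/(ṁ c_p) = 15.3 + 92.0/(1.19·4.19) = 33.751 °C.

33.8 °C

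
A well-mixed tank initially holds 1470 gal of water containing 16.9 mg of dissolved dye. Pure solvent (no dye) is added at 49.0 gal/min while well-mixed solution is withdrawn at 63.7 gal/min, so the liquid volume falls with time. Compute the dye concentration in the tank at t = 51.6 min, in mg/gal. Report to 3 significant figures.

0.00102 mg/gal

Let m(t) be the amount of dye. Volume: V(t) = V₀ + (Q_in − Q_out) t = 1470 − 14.700 t; V(51.6) = 711.48 gal.
Species balance (pure solvent in): dm/dt = −Q_out · m/V(t).
Separate: dm/m = −Q_out dt/V(t) ⇒ ln(m/m₀) = −(Q_out/(Q_in−Q_out)) ln(V/V₀).
m = m₀ (V₀/V)^(Q_out/(Q_in−Q_out)) = 16.9 × (1470/711.48)^(-4.3333) = 0.72814 mg.
C = m/V = 0.72814/711.48 = 0.0010234 mg/gal.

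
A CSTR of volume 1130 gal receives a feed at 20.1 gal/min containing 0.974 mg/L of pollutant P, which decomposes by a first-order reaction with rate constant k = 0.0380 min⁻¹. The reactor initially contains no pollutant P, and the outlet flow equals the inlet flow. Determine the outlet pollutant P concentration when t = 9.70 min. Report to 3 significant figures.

0.130 mg/L

V dC/dt = Q(C_in − C) − k V C.
This is linear with rate a = Q/V + k = 0.055788 min⁻¹.
C_ss = Q C_in/(Q + kV) = 0.31056 mg/L; C(t) = C_ss + (C₀ − C_ss) e^(−a t).
C(9.70) = 0.31056 + (-0.31056)·e^(−0.055788·9.70) = 0.31056 + (-0.31056)·0.58208 = 0.12979 mg/L.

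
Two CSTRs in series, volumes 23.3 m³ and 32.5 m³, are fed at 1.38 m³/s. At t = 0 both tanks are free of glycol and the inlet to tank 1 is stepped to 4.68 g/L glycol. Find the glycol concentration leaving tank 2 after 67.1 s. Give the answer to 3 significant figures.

3.95 g/L

Time constants: τᵢ = Vᵢ/Q for each well-mixed tank.
τ₁ = 23.3/1.38 = 16.884 s; τ₂ = 32.5/1.38 = 23.551 s.
Solving the cascade with C₁(0)=C₂(0)=0 gives C₂(t) = C_in[1 − (τ₁ e^(−t/τ₁) − τ₂ e^(−t/τ₂))/(τ₁ − τ₂)].
At t = 67.1: e^(−t/τ₁) = 0.018795, e^(−t/τ₂) = 0.057892.
C₂ = 4.68·[1 − (16.884·0.018795 − 23.551·0.057892)/(-6.6667)] = 4.68·0.84309 = 3.9457 g/L.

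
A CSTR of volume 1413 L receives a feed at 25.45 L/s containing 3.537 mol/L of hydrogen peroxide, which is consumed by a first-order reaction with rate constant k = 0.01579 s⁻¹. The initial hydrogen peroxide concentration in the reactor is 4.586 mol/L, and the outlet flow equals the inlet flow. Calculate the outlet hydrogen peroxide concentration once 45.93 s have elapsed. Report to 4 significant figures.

2.457 mol/L

Species balance: V dC/dt = Q C_in − Q C − k V C.
dC/dt = (Q/V) C_in − (Q/V + k) C; effective rate a = Q/V + k = 0.0180113 + 0.01579 = 0.0338013 s⁻¹.
C_ss = Q C_in/(Q + kV) = 1.88472 mol/L; C(t) = C_ss + (C₀ − C_ss) e^(−a t).
C(45.93) = 1.88472 + (2.70128)·e^(−0.0338013·45.93) = 1.88472 + (2.70128)·0.211719 = 2.45663 mol/L.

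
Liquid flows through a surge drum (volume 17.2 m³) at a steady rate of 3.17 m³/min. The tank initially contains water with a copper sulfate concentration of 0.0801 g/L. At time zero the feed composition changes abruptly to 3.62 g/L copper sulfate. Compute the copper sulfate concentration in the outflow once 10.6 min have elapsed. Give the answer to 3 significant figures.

3.12 g/L

Unsteady species balance (constant V, well mixed): V dC/dt = Q(C_in − C).
Time constant τ = V/Q = 17.2/3.17 = 5.4259 min.
C approaches C_in exponentially: C(t) = C_in + (C₀ − C_in) e^(−t/τ).
C(10.6) = 3.62 + (0.0801 − 3.62)·e^(−10.6/5.4259) = 3.62 + (-3.5399)·0.14176 = 3.1182 g/L.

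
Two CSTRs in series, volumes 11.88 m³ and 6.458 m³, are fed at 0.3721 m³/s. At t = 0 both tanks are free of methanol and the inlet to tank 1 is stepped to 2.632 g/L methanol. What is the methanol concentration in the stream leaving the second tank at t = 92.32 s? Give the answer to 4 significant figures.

Time constants: τᵢ = Vᵢ/Q for each well-mixed tank.
τ₁ = 11.88/0.3721 = 31.9269 s; τ₂ = 6.458/0.3721 = 17.3555 s.
Tank 1: C₁ = C_in(1 − e^(−t/τ₁)). Tank 2 (τ₁ ≠ τ₂): C₂ = C_in[1 − (τ₁ e^(−t/τ₁) − τ₂ e^(−t/τ₂))/(τ₁ − τ₂)].
At t = 92.32: e^(−t/τ₁) = 0.0554871, e^(−t/τ₂) = 0.00489600.
C₂ = 2.632·[1 − (31.9269·0.0554871 − 17.3555·0.00489600)/(14.5714)] = 2.632·0.884255 = 2.32736 g/L.

2.327 g/L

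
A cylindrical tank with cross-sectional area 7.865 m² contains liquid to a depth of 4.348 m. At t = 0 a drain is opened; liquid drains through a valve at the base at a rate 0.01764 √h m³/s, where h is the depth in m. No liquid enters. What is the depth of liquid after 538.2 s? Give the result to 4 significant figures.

Accumulation of liquid (constant cross-section A): A dh/dt = −0.01764 √h.
Separate and integrate: 2(√h − √h₀) = −(0.01764/A) t.
√h = √4.348 − 0.01764·538.2/(2·7.865) = 2.08519 − 0.603550 = 1.48164.
h = 1.48164² = 2.19524 m.

2.195 m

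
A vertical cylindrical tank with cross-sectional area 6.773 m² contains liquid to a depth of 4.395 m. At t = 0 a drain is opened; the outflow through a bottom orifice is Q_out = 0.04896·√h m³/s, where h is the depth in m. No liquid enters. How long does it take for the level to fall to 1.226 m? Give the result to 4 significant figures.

273.7 s

Volume balance on the tank: A dh/dt = −0.04896 √h.
This is separable: 2 d(√h)/dt = −0.04896/A, so √h = √h₀ − (0.04896/(2A)) t.
t = 2A(√h₀ − √h)/0.04896 = 2·6.773·(√4.395 − √1.226)/0.04896
  = 13.5460 × (2.09643 − 1.10725) / 0.04896 = 273.680 s.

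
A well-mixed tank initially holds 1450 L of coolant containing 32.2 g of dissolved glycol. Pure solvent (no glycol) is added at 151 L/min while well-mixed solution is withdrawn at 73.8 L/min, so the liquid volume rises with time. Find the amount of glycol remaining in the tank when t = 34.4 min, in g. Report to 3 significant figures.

11.9 g

Let m(t) be the amount of glycol. Volume: V(t) = V₀ + (Q_in − Q_out) t = 1450 + 77.200 t; V(34.4) = 4105.7 L.
Species balance (pure solvent in): dm/dt = −Q_out · m/V(t).
Separate: dm/m = −Q_out dt/V(t) ⇒ ln(m/m₀) = −(Q_out/(Q_in−Q_out)) ln(V/V₀).
m = m₀ (V₀/V)^(Q_out/(Q_in−Q_out)) = 32.2 × (1450/4105.7)^(0.95596) = 11.905 g.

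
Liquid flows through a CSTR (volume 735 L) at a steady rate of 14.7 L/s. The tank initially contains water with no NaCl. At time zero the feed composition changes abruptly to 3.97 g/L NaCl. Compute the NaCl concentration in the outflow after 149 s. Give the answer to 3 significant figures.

Species balance on the tank: V dC/dt = Q(C_in − C).
Time constant τ = V/Q = 735/14.7 = 50.000 s.
Solution: C(t) = C_in + (C₀ − C_in) e^(−t/τ).
C(149) = 3.97 + (0 − 3.97)·e^(−149/50.000) = 3.97 + (-3.9700)·0.050793 = 3.7684 g/L.

3.77 g/L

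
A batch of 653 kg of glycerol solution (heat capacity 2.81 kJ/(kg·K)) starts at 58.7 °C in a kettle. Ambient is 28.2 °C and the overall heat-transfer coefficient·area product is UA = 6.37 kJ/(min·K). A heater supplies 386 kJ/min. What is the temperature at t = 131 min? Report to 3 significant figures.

69.7 °C

First-law balance (no shaft work): M c_p dT/dt = −UA(T − T_amb) + Q̇.
dT/dt = (T_ss − T)/τ with T_ss = T_amb + Q̇/UA = 28.2 + 386/6.37 = 88.797 °C, τ = M c_p/UA = 653·2.81/6.37 = 288.06 min.
T approaches T_ss exponentially: T(t) = T_ss + (T₀ − T_ss) e^(−t/τ).
T(131) = 88.797 + (-30.097)·0.63459 = 69.697 °C.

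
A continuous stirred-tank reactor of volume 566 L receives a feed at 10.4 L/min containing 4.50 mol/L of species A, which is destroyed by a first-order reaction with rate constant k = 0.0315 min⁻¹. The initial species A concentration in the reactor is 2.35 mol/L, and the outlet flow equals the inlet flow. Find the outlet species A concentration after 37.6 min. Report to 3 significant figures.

Accumulation = in − out − consumed: V dC/dt = Q C_in − Q C − k V C.
This is linear with rate a = Q/V + k = 0.049875 min⁻¹.
C_ss = Q C_in/(Q + kV) = 1.6579 mol/L; C(t) = C_ss + (C₀ − C_ss) e^(−a t).
C(37.6) = 1.6579 + (0.69213)·e^(−0.049875·37.6) = 1.6579 + (0.69213)·0.15331 = 1.7640 mol/L.

1.76 mol/L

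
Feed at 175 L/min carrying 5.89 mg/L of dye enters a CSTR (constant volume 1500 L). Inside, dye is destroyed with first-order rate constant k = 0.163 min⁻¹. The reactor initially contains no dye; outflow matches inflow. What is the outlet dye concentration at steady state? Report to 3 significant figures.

Accumulation = in − out − consumed: V dC/dt = Q C_in − Q C − k V C.
At steady state: 0 = Q C_in − (Q + kV) C_ss, so C_ss = Q C_in/(Q + kV).
C_ss = 175·5.89/(175 + 0.163·1500) = 1030.8/419.50 = 2.4571 mg/L.

2.46 mg/L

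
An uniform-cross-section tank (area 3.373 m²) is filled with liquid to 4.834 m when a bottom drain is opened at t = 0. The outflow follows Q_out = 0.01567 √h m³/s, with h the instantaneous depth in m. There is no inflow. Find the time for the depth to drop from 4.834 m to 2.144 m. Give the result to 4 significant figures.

Volume balance on the tank: A dh/dt = −0.01567 √h.
∫ h^(−1/2) dh = −(0.01567/A) ∫ dt, giving 2√h = 2√h₀ − (0.01567/A) t.
t = 2A(√h₀ − √h)/0.01567 = 2·3.373·(√4.834 − √2.144)/0.01567
  = 6.74600 × (2.19864 − 1.46424) / 0.01567 = 316.160 s.

316.2 s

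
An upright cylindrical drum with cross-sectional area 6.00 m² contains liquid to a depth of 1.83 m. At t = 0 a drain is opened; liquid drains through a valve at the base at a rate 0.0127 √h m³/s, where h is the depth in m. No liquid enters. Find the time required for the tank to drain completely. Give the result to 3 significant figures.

1280 s

With no inflow, A dh/dt = −0.0127 √h.
Separate and integrate: 2(√h − √h₀) = −(0.0127/A) t.
Tank is empty when √h = 0: t_empty = 2A√h₀/0.0127.
t_empty = 2·6.00·√1.83/0.0127 = 12.000·1.3528/0.0127 = 1278.2 s.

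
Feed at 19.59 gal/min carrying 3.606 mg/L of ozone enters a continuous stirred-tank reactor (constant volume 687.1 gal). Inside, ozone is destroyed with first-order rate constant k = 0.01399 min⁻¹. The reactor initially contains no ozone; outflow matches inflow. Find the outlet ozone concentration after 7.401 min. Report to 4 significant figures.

Species balance: V dC/dt = Q C_in − Q C − k V C.
dC/dt = (Q/V) C_in − (Q/V + k) C; effective rate a = Q/V + k = 0.0285111 + 0.01399 = 0.0425011 min⁻¹.
C_ss = Q C_in/(Q + kV) = 2.41902 mg/L; C(t) = C_ss + (C₀ − C_ss) e^(−a t).
C(7.401) = 2.41902 + (-2.41902)·e^(−0.0425011·7.401) = 2.41902 + (-2.41902)·0.730117 = 0.652853 mg/L.

0.6529 mg/L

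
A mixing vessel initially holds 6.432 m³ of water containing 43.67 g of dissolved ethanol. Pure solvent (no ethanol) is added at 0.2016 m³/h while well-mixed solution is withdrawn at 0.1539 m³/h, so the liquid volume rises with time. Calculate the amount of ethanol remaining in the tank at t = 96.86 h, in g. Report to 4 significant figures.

7.615 g

Total volume: dV/dt = Q_in − Q_out = 0.0477000 m³/h, so V(t) = 6.432 + 0.0477000 t and V(96.86) = 11.0522 m³.
No ethanol enters, so dm/dt = −Q_out · (m/V).
Separate: dm/m = −Q_out dt/V(t) ⇒ ln(m/m₀) = −(Q_out/(Q_in−Q_out)) ln(V/V₀).
m = m₀ (V₀/V)^(Q_out/(Q_in−Q_out)) = 43.67 × (6.432/11.0522)^(3.22642) = 7.61450 g.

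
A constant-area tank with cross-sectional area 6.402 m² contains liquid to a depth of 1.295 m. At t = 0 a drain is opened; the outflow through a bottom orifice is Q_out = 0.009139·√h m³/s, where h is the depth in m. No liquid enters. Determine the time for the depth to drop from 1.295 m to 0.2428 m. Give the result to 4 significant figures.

904.0 s

A dh/dt = −Q_out = −0.009139 √h.
Separate and integrate: 2(√h − √h₀) = −(0.009139/A) t.
t = 2A(√h₀ − √h)/0.009139 = 2·6.402·(√1.295 − √0.2428)/0.009139
  = 12.8040 × (1.13798 − 0.492747) / 0.009139 = 903.990 s.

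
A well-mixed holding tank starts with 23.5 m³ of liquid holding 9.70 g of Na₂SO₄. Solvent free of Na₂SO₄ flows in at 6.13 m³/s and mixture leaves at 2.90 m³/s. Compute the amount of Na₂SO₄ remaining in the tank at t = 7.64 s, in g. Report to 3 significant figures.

Let m(t) be the amount of Na₂SO₄. Volume: V(t) = V₀ + (Q_in − Q_out) t = 23.5 + 3.2300 t; V(7.64) = 48.177 m³.
No Na₂SO₄ enters, so dm/dt = −Q_out · (m/V).
dm/m = −Q_out dt/(V₀ + 3.2300 t); integrating gives ln(m/m₀) = −(Q_out/(Q_in−Q_out)) ln(V/V₀).
m = m₀ (V₀/V)^(Q_out/(Q_in−Q_out)) = 9.70 × (23.5/48.177)^(0.89783) = 5.0916 g.

5.09 g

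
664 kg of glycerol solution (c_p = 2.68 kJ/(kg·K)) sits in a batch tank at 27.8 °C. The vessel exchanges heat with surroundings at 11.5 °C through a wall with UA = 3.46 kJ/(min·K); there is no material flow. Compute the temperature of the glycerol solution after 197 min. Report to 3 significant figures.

22.6 °C

Energy balance: M c_p dT/dt = −UA(T − T_amb).
dT/dt = (T_ss − T)/τ with T_ss = T_amb = 11.500 °C, τ = M c_p/UA = 664·2.68/3.46 = 514.31 min.
Integrating: T(t) = T_ss + (T₀ − T_ss) e^(−t/τ).
T(197) = 11.500 + (16.300)·0.68179 = 22.613 °C.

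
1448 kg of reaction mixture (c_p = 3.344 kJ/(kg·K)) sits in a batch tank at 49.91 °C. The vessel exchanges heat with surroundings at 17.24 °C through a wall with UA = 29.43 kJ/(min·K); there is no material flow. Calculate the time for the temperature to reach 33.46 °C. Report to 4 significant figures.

115.2 min

Lumped-capacitance energy balance: M c_p dT/dt = UA(T_amb − T).
τ = M c_p/UA = 164.530 min; T_ss = T_amb = 17.2400 °C.
T(t) = T_ss + (T₀ − T_ss)e^(−t/τ); set T = 33.46:
t = −τ ln[(T − T_ss)/(T₀ − T_ss)] = −164.530 · ln(0.496480) = 115.206 min.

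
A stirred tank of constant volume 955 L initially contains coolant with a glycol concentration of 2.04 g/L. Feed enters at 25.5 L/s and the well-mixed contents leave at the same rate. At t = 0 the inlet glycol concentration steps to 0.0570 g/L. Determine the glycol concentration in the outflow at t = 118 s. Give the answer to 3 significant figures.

0.142 g/L

Mass balance on the solute (V constant): V dC/dt = Q(C_in − C).
So dC/dt = (C_in − C)/τ with τ = V/Q = 955/25.5 = 37.451 s.
This is linear first-order; C(t) = C_in + (C₀ − C_in) e^(−t/τ).
C(118) = 0.0570 + (2.04 − 0.0570)·e^(−118/37.451) = 0.0570 + (1.9830)·0.042818 = 0.14191 g/L.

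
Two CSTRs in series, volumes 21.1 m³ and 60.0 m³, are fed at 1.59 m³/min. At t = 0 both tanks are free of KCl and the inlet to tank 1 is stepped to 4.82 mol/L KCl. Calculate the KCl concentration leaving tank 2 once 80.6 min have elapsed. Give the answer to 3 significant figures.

3.95 mol/L

Time constants: τᵢ = Vᵢ/Q for each well-mixed tank.
τ₁ = 21.1/1.59 = 13.270 min; τ₂ = 60.0/1.59 = 37.736 min.
Tank 1: C₁ = C_in(1 − e^(−t/τ₁)). Tank 2 (τ₁ ≠ τ₂): C₂ = C_in[1 − (τ₁ e^(−t/τ₁) − τ₂ e^(−t/τ₂))/(τ₁ − τ₂)].
At t = 80.6: e^(−t/τ₁) = 0.0023028, e^(−t/τ₂) = 0.11814.
C₂ = 4.82·[1 − (13.270·0.0023028 − 37.736·0.11814)/(-24.465)] = 4.82·0.81903 = 3.9477 mol/L.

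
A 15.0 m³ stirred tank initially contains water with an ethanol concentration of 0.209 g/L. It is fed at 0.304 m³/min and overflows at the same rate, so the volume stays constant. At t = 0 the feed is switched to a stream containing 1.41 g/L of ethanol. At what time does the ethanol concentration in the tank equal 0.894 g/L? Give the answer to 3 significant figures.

Mass balance on the solute (V constant): V dC/dt = Q(C_in − C), so τ = V/Q = 49.342 min.
C(t) = C_in + (C₀ − C_in) e^(−t/τ). Set C = 0.894 and solve for t:
e^(−t/τ) = (C − C_in)/(C₀ − C_in) = (0.894 − 1.41)/(0.209 − 1.41) = 0.42964
t = −τ ln(…) = 49.342 × 0.84480 = 41.684 min.

41.7 min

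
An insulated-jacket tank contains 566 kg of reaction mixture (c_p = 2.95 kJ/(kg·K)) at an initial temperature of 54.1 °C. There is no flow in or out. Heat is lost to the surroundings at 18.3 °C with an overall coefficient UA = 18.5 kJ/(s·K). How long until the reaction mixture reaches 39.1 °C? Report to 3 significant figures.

M c_p dT/dt = −UA(T − T_amb).
τ = M c_p/UA = 90.254 s; T_ss = T_amb = 18.300 °C.
T(t) = T_ss + (T₀ − T_ss)e^(−t/τ); set T = 39.1:
t = −τ ln[(T − T_ss)/(T₀ − T_ss)] = −90.254 · ln(0.58101) = 49.007 s.

49.0 s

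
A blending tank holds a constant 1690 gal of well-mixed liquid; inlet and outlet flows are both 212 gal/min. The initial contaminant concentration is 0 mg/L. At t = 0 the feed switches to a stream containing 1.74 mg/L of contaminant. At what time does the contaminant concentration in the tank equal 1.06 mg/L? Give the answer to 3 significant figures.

7.49 min

Species balance: V dC/dt = Q(C_in − C) ⇒ τ = V/Q = 7.9717 min.
C(t) = C_in + (C₀ − C_in) e^(−t/τ). Set C = 1.06 and solve for t:
e^(−t/τ) = (C − C_in)/(C₀ − C_in) = (1.06 − 1.74)/(0 − 1.74) = 0.39080
t = −τ ln(…) = 7.9717 × 0.93955 = 7.4898 min.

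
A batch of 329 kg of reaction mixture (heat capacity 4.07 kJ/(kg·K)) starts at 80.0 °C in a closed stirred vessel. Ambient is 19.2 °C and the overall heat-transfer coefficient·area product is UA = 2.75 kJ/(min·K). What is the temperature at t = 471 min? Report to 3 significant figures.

Heat balance on the well-mixed liquid: M c_p dT/dt = −UA(T − T_amb).
dT/dt = (T_ss − T)/τ with T_ss = T_amb = 19.200 °C, τ = M c_p/UA = 329·4.07/2.75 = 486.92 min.
Solution: T(t) = T_ss + (T₀ − T_ss) e^(−t/τ).
T(471) = 19.200 + (60.800)·0.38011 = 42.310 °C.

42.3 °C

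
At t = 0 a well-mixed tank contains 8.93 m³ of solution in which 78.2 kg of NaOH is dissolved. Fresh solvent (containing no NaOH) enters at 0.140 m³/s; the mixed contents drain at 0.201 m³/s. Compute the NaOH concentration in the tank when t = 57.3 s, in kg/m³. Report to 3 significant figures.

2.80 kg/m³

Let m(t) be the amount of NaOH. Volume: V(t) = V₀ + (Q_in − Q_out) t = 8.93 − 0.061000 t; V(57.3) = 5.4347 m³.
Species balance (pure solvent in): dm/dt = −Q_out · m/V(t).
dm/m = −Q_out dt/(V₀ − 0.061000 t); integrating gives ln(m/m₀) = −(Q_out/(Q_in−Q_out)) ln(V/V₀).
m = m₀ (V₀/V)^(Q_out/(Q_in−Q_out)) = 78.2 × (8.93/5.4347)^(-3.2951) = 15.224 kg.
C = m/V = 15.224/5.4347 = 2.8013 kg/m³.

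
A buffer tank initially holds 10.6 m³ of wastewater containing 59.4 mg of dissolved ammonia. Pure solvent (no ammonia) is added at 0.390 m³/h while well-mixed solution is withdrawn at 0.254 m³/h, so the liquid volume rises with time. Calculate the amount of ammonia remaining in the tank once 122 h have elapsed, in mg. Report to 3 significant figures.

Total volume: dV/dt = Q_in − Q_out = 0.13600 m³/h, so V(t) = 10.6 + 0.13600 t and V(122) = 27.192 m³.
Solute balance: dm/dt = 0 − Q_out C = −Q_out m/V(t).
Separate: dm/m = −Q_out dt/V(t) ⇒ ln(m/m₀) = −(Q_out/(Q_in−Q_out)) ln(V/V₀).
m = m₀ (V₀/V)^(Q_out/(Q_in−Q_out)) = 59.4 × (10.6/27.192)^(1.8676) = 10.225 mg.

10.2 mg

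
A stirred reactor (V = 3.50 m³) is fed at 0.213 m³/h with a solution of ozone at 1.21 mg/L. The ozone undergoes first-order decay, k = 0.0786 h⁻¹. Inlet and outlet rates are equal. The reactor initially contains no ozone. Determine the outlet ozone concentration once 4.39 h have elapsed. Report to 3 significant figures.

Species balance: V dC/dt = Q C_in − Q C − k V C.
This is linear with rate a = Q/V + k = 0.13946 h⁻¹.
C_ss = Q C_in/(Q + kV) = 0.52803 mg/L; C(t) = C_ss + (C₀ − C_ss) e^(−a t).
C(4.39) = 0.52803 + (-0.52803)·e^(−0.13946·4.39) = 0.52803 + (-0.52803)·0.54215 = 0.24176 mg/L.

0.242 mg/L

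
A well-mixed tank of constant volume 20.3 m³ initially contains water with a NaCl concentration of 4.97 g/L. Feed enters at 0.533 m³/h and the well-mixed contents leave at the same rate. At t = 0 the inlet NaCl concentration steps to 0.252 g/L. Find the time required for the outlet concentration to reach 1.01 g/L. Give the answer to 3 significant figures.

69.6 h

Species balance: V dC/dt = Q(C_in − C) ⇒ τ = V/Q = 38.086 h.
C(t) = C_in + (C₀ − C_in) e^(−t/τ). Set C = 1.01 and solve for t:
e^(−t/τ) = (C − C_in)/(C₀ − C_in) = (1.01 − 0.252)/(4.97 − 0.252) = 0.16066
t = −τ ln(…) = 38.086 × 1.8285 = 69.639 h.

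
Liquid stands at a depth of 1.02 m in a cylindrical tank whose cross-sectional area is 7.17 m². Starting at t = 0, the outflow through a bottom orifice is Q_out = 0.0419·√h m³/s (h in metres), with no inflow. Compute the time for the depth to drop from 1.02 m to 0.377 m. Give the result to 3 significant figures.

With no inflow, A dh/dt = −0.0419 √h.
∫ h^(−1/2) dh = −(0.0419/A) ∫ dt, giving 2√h = 2√h₀ − (0.0419/A) t.
t = 2A(√h₀ − √h)/0.0419 = 2·7.17·(√1.02 − √0.377)/0.0419
  = 14.340 × (1.0100 − 0.61400) / 0.0419 = 135.51 s.

136 s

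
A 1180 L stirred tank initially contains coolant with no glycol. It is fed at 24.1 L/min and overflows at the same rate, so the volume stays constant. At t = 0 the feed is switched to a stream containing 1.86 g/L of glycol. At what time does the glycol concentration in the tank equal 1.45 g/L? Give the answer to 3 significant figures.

74.0 min

Species balance: V dC/dt = Q(C_in − C) ⇒ τ = V/Q = 48.963 min.
C(t) = C_in + (C₀ − C_in) e^(−t/τ). Set C = 1.45 and solve for t:
e^(−t/τ) = (C − C_in)/(C₀ − C_in) = (1.45 − 1.86)/(0 − 1.86) = 0.22043
t = −τ ln(…) = 48.963 × 1.5122 = 74.040 min.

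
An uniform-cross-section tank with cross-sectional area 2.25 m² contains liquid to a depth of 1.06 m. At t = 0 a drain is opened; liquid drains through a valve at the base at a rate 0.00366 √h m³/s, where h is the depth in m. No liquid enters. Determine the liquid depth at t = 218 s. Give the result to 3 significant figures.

0.726 m

Mass balance (ρ constant): A dh/dt = −0.00366 √h.
∫ h^(−1/2) dh = −(0.00366/A) ∫ dt, giving 2√h = 2√h₀ − (0.00366/A) t.
√h = √1.06 − 0.00366·218/(2·2.25) = 1.0296 − 0.17731 = 0.85226.
h = 0.85226² = 0.72634 m.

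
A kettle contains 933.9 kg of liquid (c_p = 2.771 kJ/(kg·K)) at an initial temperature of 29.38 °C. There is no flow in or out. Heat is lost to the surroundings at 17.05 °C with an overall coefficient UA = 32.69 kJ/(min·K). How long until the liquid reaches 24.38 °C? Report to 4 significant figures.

M c_p dT/dt = −UA(T − T_amb).
τ = M c_p/UA = 79.1630 min; T_ss = T_amb = 17.0500 °C.
T(t) = T_ss + (T₀ − T_ss)e^(−t/τ); set T = 24.38:
t = −τ ln[(T − T_ss)/(T₀ − T_ss)] = −79.1630 · ln(0.594485) = 41.1695 min.

41.17 min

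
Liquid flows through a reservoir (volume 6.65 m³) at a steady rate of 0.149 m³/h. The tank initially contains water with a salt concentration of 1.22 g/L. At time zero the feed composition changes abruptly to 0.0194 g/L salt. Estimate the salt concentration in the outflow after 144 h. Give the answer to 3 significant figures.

Species balance on the tank: V dC/dt = Q(C_in − C).
Rewrite as dC/dt + C/τ = C_in/τ, τ = V/Q = 44.631 h.
Solution: C(t) = C_in + (C₀ − C_in) e^(−t/τ).
C(144) = 0.0194 + (1.22 − 0.0194)·e^(−144/44.631) = 0.0194 + (1.2006)·0.039698 = 0.067061 g/L.

0.0671 g/L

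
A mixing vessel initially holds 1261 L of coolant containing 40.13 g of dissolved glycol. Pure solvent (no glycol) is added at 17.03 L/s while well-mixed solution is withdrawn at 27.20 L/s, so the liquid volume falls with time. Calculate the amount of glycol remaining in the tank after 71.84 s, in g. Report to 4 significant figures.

Total volume: dV/dt = Q_in − Q_out = -10.1700 L/s, so V(t) = 1261 − 10.1700 t and V(71.84) = 530.387 L.
Solute balance: dm/dt = 0 − Q_out C = −Q_out m/V(t).
dm/m = −Q_out dt/(V₀ − 10.1700 t); integrating gives ln(m/m₀) = −(Q_out/(Q_in−Q_out)) ln(V/V₀).
m = m₀ (V₀/V)^(Q_out/(Q_in−Q_out)) = 40.13 × (1261/530.387)^(-2.67453) = 3.95839 g.

3.958 g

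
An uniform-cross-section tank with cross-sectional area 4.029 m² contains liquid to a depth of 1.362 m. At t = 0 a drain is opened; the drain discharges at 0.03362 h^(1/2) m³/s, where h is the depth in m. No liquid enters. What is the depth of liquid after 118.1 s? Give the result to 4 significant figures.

0.4547 m

A dh/dt = −Q_out = −0.03362 √h.
Separate and integrate: 2(√h − √h₀) = −(0.03362/A) t.
√h = √1.362 − 0.03362·118.1/(2·4.029) = 1.16705 − 0.492743 = 0.674305.
h = 0.674305² = 0.454687 m.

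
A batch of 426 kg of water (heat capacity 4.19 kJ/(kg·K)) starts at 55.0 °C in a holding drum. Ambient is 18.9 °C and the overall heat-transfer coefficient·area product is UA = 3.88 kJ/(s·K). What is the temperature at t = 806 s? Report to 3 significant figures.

Lumped-capacitance energy balance: M c_p dT/dt = UA(T_amb − T).
dT/dt = (T_ss − T)/τ with T_ss = T_amb = 18.900 °C, τ = M c_p/UA = 426·4.19/3.88 = 460.04 s.
Integrating: T(t) = T_ss + (T₀ − T_ss) e^(−t/τ).
T(806) = 18.900 + (36.100)·0.17342 = 25.160 °C.

25.2 °C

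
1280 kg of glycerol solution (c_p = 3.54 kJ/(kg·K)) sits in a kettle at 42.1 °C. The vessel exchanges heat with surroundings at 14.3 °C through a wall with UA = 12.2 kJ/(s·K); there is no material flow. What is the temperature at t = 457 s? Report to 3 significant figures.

22.4 °C

First-law balance (no shaft work): M c_p dT/dt = −UA(T − T_amb).
dT/dt = (T_ss − T)/τ with T_ss = T_amb = 14.300 °C, τ = M c_p/UA = 1280·3.54/12.2 = 371.41 s.
Solution: T(t) = T_ss + (T₀ − T_ss) e^(−t/τ).
T(457) = 14.300 + (27.800)·0.29216 = 22.422 °C.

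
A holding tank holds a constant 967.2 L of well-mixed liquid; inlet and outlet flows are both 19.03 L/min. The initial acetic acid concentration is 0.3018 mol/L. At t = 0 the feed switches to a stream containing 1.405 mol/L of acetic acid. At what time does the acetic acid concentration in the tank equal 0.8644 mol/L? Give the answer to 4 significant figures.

36.25 min

Transient balance on the dissolved component: V dC/dt = Q(C_in − C), so τ = V/Q = 50.8250 min.
C(t) = C_in + (C₀ − C_in) e^(−t/τ). Set C = 0.8644 and solve for t:
e^(−t/τ) = (C − C_in)/(C₀ − C_in) = (0.8644 − 1.405)/(0.3018 − 1.405) = 0.490029
t = −τ ln(…) = 50.8250 × 0.713291 = 36.2530 min.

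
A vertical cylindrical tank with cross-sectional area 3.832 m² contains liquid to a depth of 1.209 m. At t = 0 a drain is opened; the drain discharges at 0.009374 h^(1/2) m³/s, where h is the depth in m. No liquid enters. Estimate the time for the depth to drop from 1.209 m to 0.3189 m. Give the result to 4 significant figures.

437.3 s

With no inflow, A dh/dt = −0.009374 √h.
Separate and integrate: 2(√h − √h₀) = −(0.009374/A) t.
t = 2A(√h₀ − √h)/0.009374 = 2·3.832·(√1.209 − √0.3189)/0.009374
  = 7.66400 × (1.09955 − 0.564712) / 0.009374 = 437.269 s.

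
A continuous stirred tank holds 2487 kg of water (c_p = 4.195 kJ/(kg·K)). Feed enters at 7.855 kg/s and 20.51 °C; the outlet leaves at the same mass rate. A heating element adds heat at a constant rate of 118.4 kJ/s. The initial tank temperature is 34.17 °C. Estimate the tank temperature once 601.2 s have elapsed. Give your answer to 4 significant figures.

First-law balance (no shaft work): M c_p dT/dt = ṁ c_p (T_in − T) + 118.4.
Rearrange: dT/dt = (T_ss − T)/τ with τ = M/ṁ = 316.614 s and T_ss = T_in + Q̇/(ṁ c_p) = 24.1031 °C.
T approaches T_ss exponentially: T(t) = T_ss + (T₀ − T_ss) e^(−t/τ).
T(601.2) = 24.1031 + (10.0669)·e^(−601.2/316.614) = 24.1031 + (10.0669)·0.149742 = 25.6106 °C.

25.61 °C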